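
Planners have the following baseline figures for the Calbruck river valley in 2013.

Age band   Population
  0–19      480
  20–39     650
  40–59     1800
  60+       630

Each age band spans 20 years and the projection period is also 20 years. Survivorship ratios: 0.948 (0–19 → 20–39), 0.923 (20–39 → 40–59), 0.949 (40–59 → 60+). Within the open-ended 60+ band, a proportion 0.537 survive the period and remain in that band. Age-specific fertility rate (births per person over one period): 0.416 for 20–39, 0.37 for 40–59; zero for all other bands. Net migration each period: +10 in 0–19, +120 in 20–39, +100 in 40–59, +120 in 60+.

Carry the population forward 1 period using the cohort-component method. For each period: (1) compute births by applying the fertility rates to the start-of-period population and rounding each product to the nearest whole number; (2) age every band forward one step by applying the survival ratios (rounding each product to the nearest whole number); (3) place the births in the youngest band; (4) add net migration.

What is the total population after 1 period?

After projecting period 1:
Births: 650 * 0.416 = 270, 1800 * 0.37 = 666 — total 936
20–39: 480 * 0.948 = 455
40–59: 650 * 0.923 = 600
60+: 1800 * 0.949 + 630 * 0.537 = 1708 + 338 = 2046
Net migration: 0–19 + 10 → 946; 20–39 + 120 → 575; 40–59 + 100 → 700; 60+ + 120 → 2166
Population now: 0–19=946, 20–39=575, 40–59=700, 60+=2166
Total after period 1: 946 + 575 + 700 + 2166 = 4387

4387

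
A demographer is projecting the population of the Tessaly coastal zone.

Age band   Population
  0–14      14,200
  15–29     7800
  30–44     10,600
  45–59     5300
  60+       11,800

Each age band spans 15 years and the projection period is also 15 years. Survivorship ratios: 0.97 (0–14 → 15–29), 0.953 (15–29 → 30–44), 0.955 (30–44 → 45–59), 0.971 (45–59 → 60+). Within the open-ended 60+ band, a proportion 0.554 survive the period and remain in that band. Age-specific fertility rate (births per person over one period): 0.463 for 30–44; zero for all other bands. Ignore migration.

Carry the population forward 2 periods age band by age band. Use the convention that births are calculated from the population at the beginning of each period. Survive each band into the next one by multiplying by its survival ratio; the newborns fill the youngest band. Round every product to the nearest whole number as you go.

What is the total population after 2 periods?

44729

(Groups numbered youngest = 1 to oldest = 5.)
— Period 1 —
Births: 10600 × 0.463 = 4908
Group 2: 14200 × 0.97 = 13774
Group 3: 7800 × 0.953 = 7433
Group 4: 10600 × 0.955 = 10123
Group 5: 5300 × 0.971 + 11800 × 0.554 = 5146 + 6537 = 11683
Population now: 0–14=4908, 15–29=13774, 30–44=7433, 45–59=10123, 60+=11683
— Period 2 —
Births: 7433 × 0.463 = 3441
Group 2: 4908 × 0.97 = 4761
Group 3: 13774 × 0.953 = 13127
Group 4: 7433 × 0.955 = 7099
Group 5: 10123 × 0.971 + 11683 × 0.554 = 9829 + 6472 = 16301
Population now: 0–14=3441, 15–29=4761, 30–44=13127, 45–59=7099, 60+=16301
Total after period 2: 3441 + 4761 + 13127 + 7099 + 16301 = 44729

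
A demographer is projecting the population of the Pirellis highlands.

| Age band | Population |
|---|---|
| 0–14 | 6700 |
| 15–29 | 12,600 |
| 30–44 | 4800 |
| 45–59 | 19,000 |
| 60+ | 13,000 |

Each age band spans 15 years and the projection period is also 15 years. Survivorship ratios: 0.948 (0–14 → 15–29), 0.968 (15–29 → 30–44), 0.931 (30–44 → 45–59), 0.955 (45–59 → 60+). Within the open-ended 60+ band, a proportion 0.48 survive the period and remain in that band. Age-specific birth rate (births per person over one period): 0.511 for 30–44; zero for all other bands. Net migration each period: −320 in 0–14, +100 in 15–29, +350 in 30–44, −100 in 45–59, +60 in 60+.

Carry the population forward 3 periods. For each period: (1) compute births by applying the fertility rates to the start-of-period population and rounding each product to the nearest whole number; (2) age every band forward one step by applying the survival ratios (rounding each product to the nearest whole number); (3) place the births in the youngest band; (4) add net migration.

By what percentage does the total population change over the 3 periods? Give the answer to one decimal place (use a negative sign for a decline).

-35.6

Call the bands 1 to 5, youngest first.
Period 1:
Births: 4800 × 0.511 = 2453
Band 2: 6700 × 0.948 = 6352
Band 3: 12600 × 0.968 = 12197
Band 4: 4800 × 0.931 = 4469
Band 5: 19000 × 0.955 + 13000 × 0.48 = 18145 + 6240 = 24385
Net migration: Band 1 − 320 → 2133; Band 2 + 100 → 6452; Band 3 + 350 → 12547; Band 4 − 100 → 4369; Band 5 + 60 → 24445
→ [2133, 6452, 12547, 4369, 24445]
Period 2:
Births: 12547 × 0.511 = 6412
Band 2: 2133 × 0.948 = 2022
Band 3: 6452 × 0.968 = 6246
Band 4: 12547 × 0.931 = 11681
Band 5: 4369 × 0.955 + 24445 × 0.48 = 4172 + 11734 = 15906
Net migration: Band 1 − 320 → 6092; Band 2 + 100 → 2122; Band 3 + 350 → 6596; Band 4 − 100 → 11581; Band 5 + 60 → 15966
→ [6092, 2122, 6596, 11581, 15966]
Period 3:
Births: 6596 × 0.511 = 3371
Band 2: 6092 × 0.948 = 5775
Band 3: 2122 × 0.968 = 2054
Band 4: 6596 × 0.931 = 6141
Band 5: 11581 × 0.955 + 15966 × 0.48 = 11060 + 7664 = 18724
Net migration: Band 1 − 320 → 3051; Band 2 + 100 → 5875; Band 3 + 350 → 2404; Band 4 − 100 → 6041; Band 5 + 60 → 18784
→ [3051, 5875, 2404, 6041, 18784]
Total: 56100 → 36155; change = -19945; percentage change = -35.6%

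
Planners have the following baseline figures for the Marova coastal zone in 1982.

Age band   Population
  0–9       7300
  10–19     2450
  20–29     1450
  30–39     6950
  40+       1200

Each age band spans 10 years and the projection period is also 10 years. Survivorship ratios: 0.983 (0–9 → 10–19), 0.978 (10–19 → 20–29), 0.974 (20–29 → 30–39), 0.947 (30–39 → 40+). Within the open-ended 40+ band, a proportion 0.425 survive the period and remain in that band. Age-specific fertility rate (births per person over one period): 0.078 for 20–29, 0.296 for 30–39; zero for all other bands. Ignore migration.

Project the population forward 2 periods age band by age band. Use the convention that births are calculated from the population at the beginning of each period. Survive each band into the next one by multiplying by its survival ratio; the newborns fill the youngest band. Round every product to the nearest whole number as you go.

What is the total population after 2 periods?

[period 1]
Births: 1450 × 0.078 = 113 ; 6950 × 0.296 = 2057 — total 2170
10–19: 7300 × 0.983 = 7176
20–29: 2450 × 0.978 = 2396
30–39: 1450 × 0.974 = 1412
40+: 6950 × 0.947 + 1200 × 0.425 = 6582 + 510 = 7092
→ [2170, 7176, 2396, 1412, 7092]
[period 2]
Births: 2396 × 0.078 = 187 ; 1412 × 0.296 = 418 — total 605
10–19: 2170 × 0.983 = 2133
20–29: 7176 × 0.978 = 7018
30–39: 2396 × 0.974 = 2334
40+: 1412 × 0.947 + 7092 × 0.425 = 1337 + 3014 = 4351
→ [605, 2133, 7018, 2334, 4351]
Total after period 2: 605 + 2133 + 7018 + 2334 + 4351 = 16441

16441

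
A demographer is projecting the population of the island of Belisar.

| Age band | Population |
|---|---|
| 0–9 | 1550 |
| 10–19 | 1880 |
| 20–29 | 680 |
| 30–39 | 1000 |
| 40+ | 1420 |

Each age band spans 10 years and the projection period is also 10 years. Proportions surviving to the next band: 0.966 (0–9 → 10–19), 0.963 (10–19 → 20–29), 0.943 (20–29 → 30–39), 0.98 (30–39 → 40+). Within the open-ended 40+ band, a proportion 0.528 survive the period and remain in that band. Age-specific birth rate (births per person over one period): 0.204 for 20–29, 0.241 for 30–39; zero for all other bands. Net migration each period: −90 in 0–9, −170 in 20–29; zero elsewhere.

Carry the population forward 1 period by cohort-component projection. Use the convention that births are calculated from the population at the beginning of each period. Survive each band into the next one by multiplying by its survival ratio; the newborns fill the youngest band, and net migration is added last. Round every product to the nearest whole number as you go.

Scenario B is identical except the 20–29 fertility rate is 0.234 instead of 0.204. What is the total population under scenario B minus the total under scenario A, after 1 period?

Period 1.
Births: 680 × 0.204 = 139, 1000 × 0.241 = 241 → 380
10–19: 1550 × 0.966 = 1497
20–29: 1880 × 0.963 = 1810
30–39: 680 × 0.943 = 641
40+: 1000 × 0.98 + 1420 × 0.528 = 980 + 750 = 1730
Net migration: 0–9 − 90 → 290; 20–29 − 170 → 1640
→ [290, 1497, 1640, 641, 1730]
Scenario A total after 1 period: 5798
Scenario B projection —
Period 1.
Births: 680 × 0.234 = 159, 1000 × 0.241 = 241 → 400
10–19: 1550 × 0.966 = 1497
20–29: 1880 × 0.963 = 1810
30–39: 680 × 0.943 = 641
40+: 1000 × 0.98 + 1420 × 0.528 = 980 + 750 = 1730
Net migration: 0–9 − 90 → 310; 20–29 − 170 → 1640
→ [310, 1497, 1640, 641, 1730]
Scenario B total after 1 period: 5818
Difference B − A = 5818 − 5798 = 20

20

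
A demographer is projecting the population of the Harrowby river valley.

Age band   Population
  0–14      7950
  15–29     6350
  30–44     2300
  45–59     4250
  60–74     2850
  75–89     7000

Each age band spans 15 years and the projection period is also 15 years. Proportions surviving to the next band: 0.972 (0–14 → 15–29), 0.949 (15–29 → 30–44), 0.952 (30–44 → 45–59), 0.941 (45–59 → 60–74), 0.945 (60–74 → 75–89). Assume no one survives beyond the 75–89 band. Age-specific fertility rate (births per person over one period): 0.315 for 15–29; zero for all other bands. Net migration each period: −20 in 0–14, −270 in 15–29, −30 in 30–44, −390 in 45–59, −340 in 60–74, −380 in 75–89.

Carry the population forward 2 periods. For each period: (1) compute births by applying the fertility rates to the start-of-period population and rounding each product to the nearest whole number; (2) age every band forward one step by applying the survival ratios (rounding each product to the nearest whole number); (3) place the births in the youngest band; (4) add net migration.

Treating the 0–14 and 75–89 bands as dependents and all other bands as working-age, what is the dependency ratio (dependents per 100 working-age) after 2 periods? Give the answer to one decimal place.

After projecting period 1:
Births: 6350 × 0.315 = 2000
15–29: 7950 × 0.972 = 7727
30–44: 6350 × 0.949 = 6026
45–59: 2300 × 0.952 = 2190
60–74: 4250 × 0.941 = 3999
75–89: 2850 × 0.945 = 2693
Net migration: 0–14 − 20 → 1980; 15–29 − 270 → 7457; 30–44 − 30 → 5996; 45–59 − 390 → 1800; 60–74 − 340 → 3659; 75–89 − 380 → 2313
Giving 1980 / 7457 / 5996 / 1800 / 3659 / 2313.
After projecting period 2:
Births: 7457 × 0.315 = 2349
15–29: 1980 × 0.972 = 1925
30–44: 7457 × 0.949 = 7077
45–59: 5996 × 0.952 = 5708
60–74: 1800 × 0.941 = 1694
75–89: 3659 × 0.945 = 3458
Net migration: 0–14 − 20 → 2329; 15–29 − 270 → 1655; 30–44 − 30 → 7047; 45–59 − 390 → 5318; 60–74 − 340 → 1354; 75–89 − 380 → 3078
Giving 2329 / 1655 / 7047 / 5318 / 1354 / 3078.
Dependents (band 0–14 + band 75–89) = 2329 + 3078 = 5407; working-age = 15374; ratio = 5407/15374 × 100 = 35.2

35.2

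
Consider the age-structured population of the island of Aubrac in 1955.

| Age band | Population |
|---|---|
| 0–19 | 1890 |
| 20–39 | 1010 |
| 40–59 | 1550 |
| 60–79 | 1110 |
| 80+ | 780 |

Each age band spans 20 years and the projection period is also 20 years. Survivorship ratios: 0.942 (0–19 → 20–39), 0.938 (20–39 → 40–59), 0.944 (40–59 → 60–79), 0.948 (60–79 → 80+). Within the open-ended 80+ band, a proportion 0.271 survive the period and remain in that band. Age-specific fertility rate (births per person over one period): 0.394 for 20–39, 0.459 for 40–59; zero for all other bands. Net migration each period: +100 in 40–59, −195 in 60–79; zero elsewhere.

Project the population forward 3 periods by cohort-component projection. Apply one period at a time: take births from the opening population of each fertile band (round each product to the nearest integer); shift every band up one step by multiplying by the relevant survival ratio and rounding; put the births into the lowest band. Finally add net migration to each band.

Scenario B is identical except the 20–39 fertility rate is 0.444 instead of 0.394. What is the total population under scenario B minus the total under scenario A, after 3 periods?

201

Period 1.
Births: 1010 × 0.394 = 398, 1550 × 0.459 = 711 → total 1109
20–39: 1890 × 0.942 = 1780
40–59: 1010 × 0.938 = 947
60–79: 1550 × 0.944 = 1463
80+: 1110 × 0.948 + 780 × 0.271 = 1052 + 211 = 1263
Net migration: 40–59 + 100 → 1047; 60–79 − 195 → 1268
End of period: [1109, 1780, 1047, 1268, 1263]
Period 2.
Births: 1780 × 0.394 = 701, 1047 × 0.459 = 481 → total 1182
20–39: 1109 × 0.942 = 1045
40–59: 1780 × 0.938 = 1670
60–79: 1047 × 0.944 = 988
80+: 1268 × 0.948 + 1263 × 0.271 = 1202 + 342 = 1544
Net migration: 40–59 + 100 → 1770; 60–79 − 195 → 793
End of period: [1182, 1045, 1770, 793, 1544]
Period 3.
Births: 1045 × 0.394 = 412, 1770 × 0.459 = 812 → total 1224
20–39: 1182 × 0.942 = 1113
40–59: 1045 × 0.938 = 980
60–79: 1770 × 0.944 = 1671
80+: 793 × 0.948 + 1544 × 0.271 = 752 + 418 = 1170
Net migration: 40–59 + 100 → 1080; 60–79 − 195 → 1476
End of period: [1224, 1113, 1080, 1476, 1170]
Scenario A total after 3 periods: 6063
Scenario B projection —
Period 1.
Births: 1010 × 0.444 = 448, 1550 × 0.459 = 711 → total 1159
20–39: 1890 × 0.942 = 1780
40–59: 1010 × 0.938 = 947
60–79: 1550 × 0.944 = 1463
80+: 1110 × 0.948 + 780 × 0.271 = 1052 + 211 = 1263
Net migration: 40–59 + 100 → 1047; 60–79 − 195 → 1268
End of period: [1159, 1780, 1047, 1268, 1263]
Period 2.
Births: 1780 × 0.444 = 790, 1047 × 0.459 = 481 → total 1271
20–39: 1159 × 0.942 = 1092
40–59: 1780 × 0.938 = 1670
60–79: 1047 × 0.944 = 988
80+: 1268 × 0.948 + 1263 × 0.271 = 1202 + 342 = 1544
Net migration: 40–59 + 100 → 1770; 60–79 − 195 → 793
End of period: [1271, 1092, 1770, 793, 1544]
Period 3.
Births: 1092 × 0.444 = 485, 1770 × 0.459 = 812 → total 1297
20–39: 1271 × 0.942 = 1197
40–59: 1092 × 0.938 = 1024
60–79: 1770 × 0.944 = 1671
80+: 793 × 0.948 + 1544 × 0.271 = 752 + 418 = 1170
Net migration: 40–59 + 100 → 1124; 60–79 − 195 → 1476
End of period: [1297, 1197, 1124, 1476, 1170]
Scenario B total after 3 periods: 6264
Difference B − A = 6264 − 6063 = 201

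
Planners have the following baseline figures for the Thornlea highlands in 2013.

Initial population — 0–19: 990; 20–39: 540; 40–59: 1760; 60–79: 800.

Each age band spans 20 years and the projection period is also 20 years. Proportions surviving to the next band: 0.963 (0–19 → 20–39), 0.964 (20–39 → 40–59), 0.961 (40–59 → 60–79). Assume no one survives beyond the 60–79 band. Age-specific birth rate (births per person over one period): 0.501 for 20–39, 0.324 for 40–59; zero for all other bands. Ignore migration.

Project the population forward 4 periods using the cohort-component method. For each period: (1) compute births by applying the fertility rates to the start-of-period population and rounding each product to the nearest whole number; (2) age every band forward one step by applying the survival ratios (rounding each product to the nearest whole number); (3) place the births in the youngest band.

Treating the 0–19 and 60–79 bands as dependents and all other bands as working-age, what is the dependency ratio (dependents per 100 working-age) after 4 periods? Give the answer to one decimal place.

103.0

Numbering the groups 1..4 from youngest to oldest:
After projecting period 1:
Births: 540 × 0.501 = 271 ; 1760 × 0.324 = 570 → 841
Group 2: 990 × 0.963 = 953
Group 3: 540 × 0.964 = 521
Group 4: 1760 × 0.961 = 1691
→ [841, 953, 521, 1691]
After projecting period 2:
Births: 953 × 0.501 = 477 ; 521 × 0.324 = 169 → 646
Group 2: 841 × 0.963 = 810
Group 3: 953 × 0.964 = 919
Group 4: 521 × 0.961 = 501
→ [646, 810, 919, 501]
After projecting period 3:
Births: 810 × 0.501 = 406 ; 919 × 0.324 = 298 → 704
Group 2: 646 × 0.963 = 622
Group 3: 810 × 0.964 = 781
Group 4: 919 × 0.961 = 883
→ [704, 622, 781, 883]
After projecting period 4:
Births: 622 × 0.501 = 312 ; 781 × 0.324 = 253 → 565
Group 2: 704 × 0.963 = 678
Group 3: 622 × 0.964 = 600
Group 4: 781 × 0.961 = 751
→ [565, 678, 600, 751]
Dependents (band 0–19 + band 60–79) = 565 + 751 = 1316; working-age = 1278; ratio = 1316/1278 × 100 = 103.0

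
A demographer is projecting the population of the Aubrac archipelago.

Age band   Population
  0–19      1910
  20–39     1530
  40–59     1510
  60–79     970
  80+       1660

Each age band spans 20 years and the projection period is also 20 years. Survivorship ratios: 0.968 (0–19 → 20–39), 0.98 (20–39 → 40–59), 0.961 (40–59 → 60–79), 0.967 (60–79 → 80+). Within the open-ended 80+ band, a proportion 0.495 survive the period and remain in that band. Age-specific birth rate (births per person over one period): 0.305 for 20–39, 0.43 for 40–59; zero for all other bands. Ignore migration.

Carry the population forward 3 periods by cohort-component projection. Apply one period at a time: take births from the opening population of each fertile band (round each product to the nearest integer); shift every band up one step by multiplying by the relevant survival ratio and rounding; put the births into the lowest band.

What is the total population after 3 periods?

Numbering the bands 1..5 from youngest to oldest:
[period 1]
Births: 1530 * 0.305 = 467  |  1510 * 0.43 = 649 — total 1116
Band 2: 1910 * 0.968 = 1849
Band 3: 1530 * 0.98 = 1499
Band 4: 1510 * 0.961 = 1451
Band 5: 970 * 0.967 + 1660 * 0.495 = 938 + 822 = 1760
→ [1116, 1849, 1499, 1451, 1760]
[period 2]
Births: 1849 * 0.305 = 564  |  1499 * 0.43 = 645 — total 1209
Band 2: 1116 * 0.968 = 1080
Band 3: 1849 * 0.98 = 1812
Band 4: 1499 * 0.961 = 1441
Band 5: 1451 * 0.967 + 1760 * 0.495 = 1403 + 871 = 2274
→ [1209, 1080, 1812, 1441, 2274]
[period 3]
Births: 1080 * 0.305 = 329  |  1812 * 0.43 = 779 — total 1108
Band 2: 1209 * 0.968 = 1170
Band 3: 1080 * 0.98 = 1058
Band 4: 1812 * 0.961 = 1741
Band 5: 1441 * 0.967 + 2274 * 0.495 = 1393 + 1126 = 2519
→ [1108, 1170, 1058, 1741, 2519]
Total after period 3: 1108 + 1170 + 1058 + 1741 + 2519 = 7596

7596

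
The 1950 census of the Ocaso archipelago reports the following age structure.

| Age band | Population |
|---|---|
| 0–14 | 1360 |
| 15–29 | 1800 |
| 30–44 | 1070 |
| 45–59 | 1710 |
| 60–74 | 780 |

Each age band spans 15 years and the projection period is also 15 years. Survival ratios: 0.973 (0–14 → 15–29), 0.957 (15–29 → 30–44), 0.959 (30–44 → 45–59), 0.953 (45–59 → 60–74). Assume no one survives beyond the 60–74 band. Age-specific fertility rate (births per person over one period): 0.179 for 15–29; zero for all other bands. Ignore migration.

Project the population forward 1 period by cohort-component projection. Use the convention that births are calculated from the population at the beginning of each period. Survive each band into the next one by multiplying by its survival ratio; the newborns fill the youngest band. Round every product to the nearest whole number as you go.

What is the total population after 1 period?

6024

(Groups numbered youngest = 1 to oldest = 5.)
[period 1]
Births: 1800 × 0.179 = 322
Group 2: 1360 × 0.973 = 1323
Group 3: 1800 × 0.957 = 1723
Group 4: 1070 × 0.959 = 1026
Group 5: 1710 × 0.953 = 1630
Population now: 0–14=322, 15–29=1323, 30–44=1723, 45–59=1026, 60–74=1630
Total after period 1: 322 + 1323 + 1723 + 1026 + 1630 = 6024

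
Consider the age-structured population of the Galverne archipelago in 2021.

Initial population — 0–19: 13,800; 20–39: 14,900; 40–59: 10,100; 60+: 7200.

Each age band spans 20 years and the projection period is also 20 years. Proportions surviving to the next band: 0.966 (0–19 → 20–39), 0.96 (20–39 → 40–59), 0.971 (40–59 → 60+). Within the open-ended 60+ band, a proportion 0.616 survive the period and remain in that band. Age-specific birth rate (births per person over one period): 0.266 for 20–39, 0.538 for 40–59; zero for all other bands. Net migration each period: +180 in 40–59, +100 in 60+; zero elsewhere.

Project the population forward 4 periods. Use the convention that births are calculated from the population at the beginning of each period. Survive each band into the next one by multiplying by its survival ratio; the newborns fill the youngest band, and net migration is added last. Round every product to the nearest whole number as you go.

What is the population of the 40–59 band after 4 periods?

10695

Call the bands 1 to 4, youngest first.
Period 1.
Births: 14900 × 0.266 = 3963  |  10100 × 0.538 = 5434 — total 9397
Band 2: 13800 × 0.966 = 13331
Band 3: 14900 × 0.96 = 14304
Band 4: 10100 × 0.971 + 7200 × 0.616 = 9807 + 4435 = 14242
Net migration: Band 3 + 180 → 14484; Band 4 + 100 → 14342
End of period: [9397, 13331, 14484, 14342]
Period 2.
Births: 13331 × 0.266 = 3546  |  14484 × 0.538 = 7792 — total 11338
Band 2: 9397 × 0.966 = 9078
Band 3: 13331 × 0.96 = 12798
Band 4: 14484 × 0.971 + 14342 × 0.616 = 14064 + 8835 = 22899
Net migration: Band 3 + 180 → 12978; Band 4 + 100 → 22999
End of period: [11338, 9078, 12978, 22999]
Period 3.
Births: 9078 × 0.266 = 2415  |  12978 × 0.538 = 6982 — total 9397
Band 2: 11338 × 0.966 = 10953
Band 3: 9078 × 0.96 = 8715
Band 4: 12978 × 0.971 + 22999 × 0.616 = 12602 + 14167 = 26769
Net migration: Band 3 + 180 → 8895; Band 4 + 100 → 26869
End of period: [9397, 10953, 8895, 26869]
Period 4.
Births: 10953 × 0.266 = 2913  |  8895 × 0.538 = 4786 — total 7699
Band 2: 9397 × 0.966 = 9078
Band 3: 10953 × 0.96 = 10515
Band 4: 8895 × 0.971 + 26869 × 0.616 = 8637 + 16551 = 25188
Net migration: Band 3 + 180 → 10695; Band 4 + 100 → 25288
End of period: [7699, 9078, 10695, 25288]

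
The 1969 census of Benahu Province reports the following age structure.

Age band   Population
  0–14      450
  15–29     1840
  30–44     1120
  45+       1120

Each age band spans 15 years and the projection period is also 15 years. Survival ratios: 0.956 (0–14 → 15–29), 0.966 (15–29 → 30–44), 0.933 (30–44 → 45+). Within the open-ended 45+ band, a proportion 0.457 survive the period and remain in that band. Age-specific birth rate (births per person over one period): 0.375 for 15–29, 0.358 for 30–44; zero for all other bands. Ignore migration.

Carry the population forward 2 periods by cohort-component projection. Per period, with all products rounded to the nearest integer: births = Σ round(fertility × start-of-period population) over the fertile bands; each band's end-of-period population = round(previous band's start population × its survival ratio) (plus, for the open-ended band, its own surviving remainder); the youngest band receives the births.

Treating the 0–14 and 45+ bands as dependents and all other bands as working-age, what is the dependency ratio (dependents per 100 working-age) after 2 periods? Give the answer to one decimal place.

217.2

Call the bands 1 to 4, youngest first.
Period 1.
Births: 1840 * 0.375 = 690, 1120 * 0.358 = 401 — total 1091
Band 2: 450 * 0.956 = 430
Band 3: 1840 * 0.966 = 1777
Band 4: 1120 * 0.933 + 1120 * 0.457 = 1045 + 512 = 1557
→ [1091, 430, 1777, 1557]
Period 2.
Births: 430 * 0.375 = 161, 1777 * 0.358 = 636 — total 797
Band 2: 1091 * 0.956 = 1043
Band 3: 430 * 0.966 = 415
Band 4: 1777 * 0.933 + 1557 * 0.457 = 1658 + 712 = 2370
→ [797, 1043, 415, 2370]
Dependents (band 0–14 + band 45+) = 797 + 2370 = 3167; working-age = 1458; ratio = 3167/1458 × 100 = 217.2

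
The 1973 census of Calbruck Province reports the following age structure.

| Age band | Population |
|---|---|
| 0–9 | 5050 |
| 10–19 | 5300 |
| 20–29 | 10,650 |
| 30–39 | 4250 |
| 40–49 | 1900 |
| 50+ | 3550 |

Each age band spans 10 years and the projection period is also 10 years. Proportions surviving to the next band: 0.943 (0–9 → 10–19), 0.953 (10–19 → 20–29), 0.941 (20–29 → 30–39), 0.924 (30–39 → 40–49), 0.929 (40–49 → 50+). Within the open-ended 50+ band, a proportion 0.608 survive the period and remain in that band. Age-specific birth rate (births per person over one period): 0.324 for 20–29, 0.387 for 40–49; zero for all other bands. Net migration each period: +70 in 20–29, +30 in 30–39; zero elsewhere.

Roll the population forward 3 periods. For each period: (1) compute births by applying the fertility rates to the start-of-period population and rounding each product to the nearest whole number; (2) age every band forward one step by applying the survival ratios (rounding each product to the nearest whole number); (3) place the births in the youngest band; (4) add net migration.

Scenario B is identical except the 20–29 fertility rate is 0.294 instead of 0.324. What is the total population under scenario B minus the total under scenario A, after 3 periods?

-568

Call the groups 1 to 6, youngest first.
After projecting period 1:
Births: 10650 × 0.324 = 3451 ; 1900 × 0.387 = 735 → 4186
Group 2: 5050 × 0.943 = 4762
Group 3: 5300 × 0.953 = 5051
Group 4: 10650 × 0.941 = 10022
Group 5: 4250 × 0.924 = 3927
Group 6: 1900 × 0.929 + 3550 × 0.608 = 1765 + 2158 = 3923
Net migration: Group 3 + 70 → 5121; Group 4 + 30 → 10052
Population now: 0–9=4186, 10–19=4762, 20–29=5121, 30–39=10052, 40–49=3927, 50+=3923
After projecting period 2:
Births: 5121 × 0.324 = 1659 ; 3927 × 0.387 = 1520 → 3179
Group 2: 4186 × 0.943 = 3947
Group 3: 4762 × 0.953 = 4538
Group 4: 5121 × 0.941 = 4819
Group 5: 10052 × 0.924 = 9288
Group 6: 3927 × 0.929 + 3923 × 0.608 = 3648 + 2385 = 6033
Net migration: Group 3 + 70 → 4608; Group 4 + 30 → 4849
Population now: 0–9=3179, 10–19=3947, 20–29=4608, 30–39=4849, 40–49=9288, 50+=6033
After projecting period 3:
Births: 4608 × 0.324 = 1493 ; 9288 × 0.387 = 3594 → 5087
Group 2: 3179 × 0.943 = 2998
Group 3: 3947 × 0.953 = 3761
Group 4: 4608 × 0.941 = 4336
Group 5: 4849 × 0.924 = 4480
Group 6: 9288 × 0.929 + 6033 × 0.608 = 8629 + 3668 = 12297
Net migration: Group 3 + 70 → 3831; Group 4 + 30 → 4366
Population now: 0–9=5087, 10–19=2998, 20–29=3831, 30–39=4366, 40–49=4480, 50+=12297
Scenario A total after 3 periods: 33059
Scenario B projection —
After projecting period 1:
Births: 10650 × 0.294 = 3131 ; 1900 × 0.387 = 735 → 3866
Group 2: 5050 × 0.943 = 4762
Group 3: 5300 × 0.953 = 5051
Group 4: 10650 × 0.941 = 10022
Group 5: 4250 × 0.924 = 3927
Group 6: 1900 × 0.929 + 3550 × 0.608 = 1765 + 2158 = 3923
Net migration: Group 3 + 70 → 5121; Group 4 + 30 → 10052
Population now: 0–9=3866, 10–19=4762, 20–29=5121, 30–39=10052, 40–49=3927, 50+=3923
After projecting period 2:
Births: 5121 × 0.294 = 1506 ; 3927 × 0.387 = 1520 → 3026
Group 2: 3866 × 0.943 = 3646
Group 3: 4762 × 0.953 = 4538
Group 4: 5121 × 0.941 = 4819
Group 5: 10052 × 0.924 = 9288
Group 6: 3927 × 0.929 + 3923 × 0.608 = 3648 + 2385 = 6033
Net migration: Group 3 + 70 → 4608; Group 4 + 30 → 4849
Population now: 0–9=3026, 10–19=3646, 20–29=4608, 30–39=4849, 40–49=9288, 50+=6033
After projecting period 3:
Births: 4608 × 0.294 = 1355 ; 9288 × 0.387 = 3594 → 4949
Group 2: 3026 × 0.943 = 2854
Group 3: 3646 × 0.953 = 3475
Group 4: 4608 × 0.941 = 4336
Group 5: 4849 × 0.924 = 4480
Group 6: 9288 × 0.929 + 6033 × 0.608 = 8629 + 3668 = 12297
Net migration: Group 3 + 70 → 3545; Group 4 + 30 → 4366
Population now: 0–9=4949, 10–19=2854, 20–29=3545, 30–39=4366, 40–49=4480, 50+=12297
Scenario B total after 3 periods: 32491
Difference B − A = 32491 − 33059 = -568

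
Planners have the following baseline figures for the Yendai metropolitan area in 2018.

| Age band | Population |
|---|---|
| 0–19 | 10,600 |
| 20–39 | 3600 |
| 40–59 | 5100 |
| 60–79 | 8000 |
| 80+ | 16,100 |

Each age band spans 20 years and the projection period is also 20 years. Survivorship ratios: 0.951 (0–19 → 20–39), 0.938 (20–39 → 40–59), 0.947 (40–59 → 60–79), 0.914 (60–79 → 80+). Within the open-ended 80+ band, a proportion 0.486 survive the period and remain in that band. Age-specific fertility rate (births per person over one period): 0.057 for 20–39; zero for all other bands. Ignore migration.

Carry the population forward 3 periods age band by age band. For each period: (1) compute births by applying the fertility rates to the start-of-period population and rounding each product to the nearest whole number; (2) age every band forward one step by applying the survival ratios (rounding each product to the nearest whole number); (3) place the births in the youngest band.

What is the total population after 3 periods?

Numbering the groups 1..5 from youngest to oldest:
After projecting period 1:
Births: 3600 × 0.057 = 205
Group 2: 10600 × 0.951 = 10081
Group 3: 3600 × 0.938 = 3377
Group 4: 5100 × 0.947 = 4830
Group 5: 8000 × 0.914 + 16100 × 0.486 = 7312 + 7825 = 15137
Giving 205 / 10081 / 3377 / 4830 / 15137.
After projecting period 2:
Births: 10081 × 0.057 = 575
Group 2: 205 × 0.951 = 195
Group 3: 10081 × 0.938 = 9456
Group 4: 3377 × 0.947 = 3198
Group 5: 4830 × 0.914 + 15137 × 0.486 = 4415 + 7357 = 11772
Giving 575 / 195 / 9456 / 3198 / 11772.
After projecting period 3:
Births: 195 × 0.057 = 11
Group 2: 575 × 0.951 = 547
Group 3: 195 × 0.938 = 183
Group 4: 9456 × 0.947 = 8955
Group 5: 3198 × 0.914 + 11772 × 0.486 = 2923 + 5721 = 8644
Giving 11 / 547 / 183 / 8955 / 8644.
Total after period 3: 11 + 547 + 183 + 8955 + 8644 = 18340

18340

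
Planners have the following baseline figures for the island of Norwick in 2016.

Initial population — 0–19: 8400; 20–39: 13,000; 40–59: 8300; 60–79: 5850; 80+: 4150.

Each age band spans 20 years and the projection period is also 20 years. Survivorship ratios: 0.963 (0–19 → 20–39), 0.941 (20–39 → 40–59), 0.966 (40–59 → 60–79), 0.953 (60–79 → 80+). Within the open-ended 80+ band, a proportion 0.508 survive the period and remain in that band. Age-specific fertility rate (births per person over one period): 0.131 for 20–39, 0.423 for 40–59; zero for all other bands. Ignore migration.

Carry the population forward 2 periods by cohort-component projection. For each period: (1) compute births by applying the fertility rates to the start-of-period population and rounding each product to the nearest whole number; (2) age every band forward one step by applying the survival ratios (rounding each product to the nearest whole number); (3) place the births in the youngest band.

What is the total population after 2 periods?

Call the groups 1 to 5, youngest first.
[period 1]
Births: 13000 × 0.131 = 1703 ; 8300 × 0.423 = 3511 ⇒ total 5214
Group 2: 8400 × 0.963 = 8089
Group 3: 13000 × 0.941 = 12233
Group 4: 8300 × 0.966 = 8018
Group 5: 5850 × 0.953 + 4150 × 0.508 = 5575 + 2108 = 7683
→ [5214, 8089, 12233, 8018, 7683]
[period 2]
Births: 8089 × 0.131 = 1060 ; 12233 × 0.423 = 5175 ⇒ total 6235
Group 2: 5214 × 0.963 = 5021
Group 3: 8089 × 0.941 = 7612
Group 4: 12233 × 0.966 = 11817
Group 5: 8018 × 0.953 + 7683 × 0.508 = 7641 + 3903 = 11544
→ [6235, 5021, 7612, 11817, 11544]
Total after period 2: 6235 + 5021 + 7612 + 11817 + 11544 = 42229

42229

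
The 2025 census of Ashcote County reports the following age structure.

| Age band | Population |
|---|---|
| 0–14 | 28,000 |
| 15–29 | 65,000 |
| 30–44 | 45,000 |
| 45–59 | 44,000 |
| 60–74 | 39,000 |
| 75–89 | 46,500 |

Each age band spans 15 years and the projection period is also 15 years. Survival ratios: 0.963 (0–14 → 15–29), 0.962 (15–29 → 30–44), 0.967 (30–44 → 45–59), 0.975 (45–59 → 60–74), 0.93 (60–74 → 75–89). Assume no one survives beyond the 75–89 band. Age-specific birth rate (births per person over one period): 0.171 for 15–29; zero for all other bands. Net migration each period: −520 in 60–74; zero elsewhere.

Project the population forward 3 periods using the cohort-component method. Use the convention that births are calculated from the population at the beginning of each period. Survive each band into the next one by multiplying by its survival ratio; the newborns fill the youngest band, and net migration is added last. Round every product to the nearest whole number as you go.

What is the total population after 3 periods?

139059

(Groups numbered youngest = 1 to oldest = 6.)
[period 1]
Births: 65000 * 0.171 = 11115
Group 2: 28000 * 0.963 = 26964
Group 3: 65000 * 0.962 = 62530
Group 4: 45000 * 0.967 = 43515
Group 5: 44000 * 0.975 = 42900
Group 6: 39000 * 0.93 = 36270
Net migration: Group 5 − 520 → 42380
Population now: 0–14=11115, 15–29=26964, 30–44=62530, 45–59=43515, 60–74=42380, 75–89=36270
[period 2]
Births: 26964 * 0.171 = 4611
Group 2: 11115 * 0.963 = 10704
Group 3: 26964 * 0.962 = 25939
Group 4: 62530 * 0.967 = 60467
Group 5: 43515 * 0.975 = 42427
Group 6: 42380 * 0.93 = 39413
Net migration: Group 5 − 520 → 41907
Population now: 0–14=4611, 15–29=10704, 30–44=25939, 45–59=60467, 60–74=41907, 75–89=39413
[period 3]
Births: 10704 * 0.171 = 1830
Group 2: 4611 * 0.963 = 4440
Group 3: 10704 * 0.962 = 10297
Group 4: 25939 * 0.967 = 25083
Group 5: 60467 * 0.975 = 58955
Group 6: 41907 * 0.93 = 38974
Net migration: Group 5 − 520 → 58435
Population now: 0–14=1830, 15–29=4440, 30–44=10297, 45–59=25083, 60–74=58435, 75–89=38974
Total after period 3: 1830 + 4440 + 10297 + 25083 + 58435 + 38974 = 139059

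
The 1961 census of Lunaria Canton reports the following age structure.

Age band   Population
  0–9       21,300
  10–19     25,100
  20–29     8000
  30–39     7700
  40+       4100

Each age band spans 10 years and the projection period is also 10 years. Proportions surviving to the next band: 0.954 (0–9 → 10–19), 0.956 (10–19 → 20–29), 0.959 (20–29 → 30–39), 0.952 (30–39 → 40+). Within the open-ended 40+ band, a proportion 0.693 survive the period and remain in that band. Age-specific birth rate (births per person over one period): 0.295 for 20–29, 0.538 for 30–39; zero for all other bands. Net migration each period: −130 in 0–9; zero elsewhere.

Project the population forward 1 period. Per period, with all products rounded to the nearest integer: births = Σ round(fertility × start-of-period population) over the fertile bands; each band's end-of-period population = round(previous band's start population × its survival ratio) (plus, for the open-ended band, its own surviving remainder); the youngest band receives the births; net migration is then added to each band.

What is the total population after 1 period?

68532

Period 1.
Births: 8000 × 0.295 = 2360 ; 7700 × 0.538 = 4143 — total 6503
10–19: 21300 × 0.954 = 20320
20–29: 25100 × 0.956 = 23996
30–39: 8000 × 0.959 = 7672
40+: 7700 × 0.952 + 4100 × 0.693 = 7330 + 2841 = 10171
Net migration: 0–9 − 130 → 6373
→ [6373, 20320, 23996, 7672, 10171]
Total after period 1: 6373 + 20320 + 23996 + 7672 + 10171 = 68532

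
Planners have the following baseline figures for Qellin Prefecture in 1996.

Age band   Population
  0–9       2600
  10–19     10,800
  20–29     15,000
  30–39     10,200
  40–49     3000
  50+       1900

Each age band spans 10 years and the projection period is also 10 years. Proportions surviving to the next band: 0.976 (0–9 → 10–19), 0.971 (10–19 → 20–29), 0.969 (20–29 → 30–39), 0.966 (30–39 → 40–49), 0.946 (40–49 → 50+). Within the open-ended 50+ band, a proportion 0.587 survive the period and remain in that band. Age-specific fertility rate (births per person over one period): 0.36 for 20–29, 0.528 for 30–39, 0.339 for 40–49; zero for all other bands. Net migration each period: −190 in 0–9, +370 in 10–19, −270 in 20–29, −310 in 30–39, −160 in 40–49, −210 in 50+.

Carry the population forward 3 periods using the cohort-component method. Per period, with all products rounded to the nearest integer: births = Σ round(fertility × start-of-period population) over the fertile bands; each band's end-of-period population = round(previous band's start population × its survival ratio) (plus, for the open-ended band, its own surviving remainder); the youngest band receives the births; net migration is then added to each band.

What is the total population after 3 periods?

66260

Let band 1 be 0–9 through band 6 = 50+.
Period 1:
Births: 15000 × 0.36 = 5400 ; 10200 × 0.528 = 5386 ; 3000 × 0.339 = 1017 ⇒ total 11803
Band 2: 2600 × 0.976 = 2538
Band 3: 10800 × 0.971 = 10487
Band 4: 15000 × 0.969 = 14535
Band 5: 10200 × 0.966 = 9853
Band 6: 3000 × 0.946 + 1900 × 0.587 = 2838 + 1115 = 3953
Net migration: Band 1 − 190 → 11613; Band 2 + 370 → 2908; Band 3 − 270 → 10217; Band 4 − 310 → 14225; Band 5 − 160 → 9693; Band 6 − 210 → 3743
End of period: [11613, 2908, 10217, 14225, 9693, 3743]
Period 2:
Births: 10217 × 0.36 = 3678 ; 14225 × 0.528 = 7511 ; 9693 × 0.339 = 3286 ⇒ total 14475
Band 2: 11613 × 0.976 = 11334
Band 3: 2908 × 0.971 = 2824
Band 4: 10217 × 0.969 = 9900
Band 5: 14225 × 0.966 = 13741
Band 6: 9693 × 0.946 + 3743 × 0.587 = 9170 + 2197 = 11367
Net migration: Band 1 − 190 → 14285; Band 2 + 370 → 11704; Band 3 − 270 → 2554; Band 4 − 310 → 9590; Band 5 − 160 → 13581; Band 6 − 210 → 11157
End of period: [14285, 11704, 2554, 9590, 13581, 11157]
Period 3:
Births: 2554 × 0.36 = 919 ; 9590 × 0.528 = 5064 ; 13581 × 0.339 = 4604 ⇒ total 10587
Band 2: 14285 × 0.976 = 13942
Band 3: 11704 × 0.971 = 11365
Band 4: 2554 × 0.969 = 2475
Band 5: 9590 × 0.966 = 9264
Band 6: 13581 × 0.946 + 11157 × 0.587 = 12848 + 6549 = 19397
Net migration: Band 1 − 190 → 10397; Band 2 + 370 → 14312; Band 3 − 270 → 11095; Band 4 − 310 → 2165; Band 5 − 160 → 9104; Band 6 − 210 → 19187
End of period: [10397, 14312, 11095, 2165, 9104, 19187]
Total after period 3: 10397 + 14312 + 11095 + 2165 + 9104 + 19187 = 66260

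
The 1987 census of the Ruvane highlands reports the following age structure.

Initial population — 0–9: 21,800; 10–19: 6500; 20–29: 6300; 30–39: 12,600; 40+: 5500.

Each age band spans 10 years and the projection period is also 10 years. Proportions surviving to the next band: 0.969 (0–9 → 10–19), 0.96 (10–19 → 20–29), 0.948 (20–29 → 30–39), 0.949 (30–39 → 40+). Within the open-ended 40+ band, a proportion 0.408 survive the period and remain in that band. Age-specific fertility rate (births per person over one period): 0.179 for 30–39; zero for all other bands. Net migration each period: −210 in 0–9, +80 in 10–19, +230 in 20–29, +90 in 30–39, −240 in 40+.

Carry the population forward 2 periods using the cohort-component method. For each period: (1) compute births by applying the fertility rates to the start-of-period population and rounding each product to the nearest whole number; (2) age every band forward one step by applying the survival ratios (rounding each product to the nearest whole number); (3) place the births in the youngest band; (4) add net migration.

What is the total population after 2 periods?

After projecting period 1:
Births: 12600 × 0.179 = 2255
10–19: 21800 × 0.969 = 21124
20–29: 6500 × 0.96 = 6240
30–39: 6300 × 0.948 = 5972
40+: 12600 × 0.949 + 5500 × 0.408 = 11957 + 2244 = 14201
Net migration: 0–9 − 210 → 2045; 10–19 + 80 → 21204; 20–29 + 230 → 6470; 30–39 + 90 → 6062; 40+ − 240 → 13961
Population now: 0–9=2045, 10–19=21204, 20–29=6470, 30–39=6062, 40+=13961
After projecting period 2:
Births: 6062 × 0.179 = 1085
10–19: 2045 × 0.969 = 1982
20–29: 21204 × 0.96 = 20356
30–39: 6470 × 0.948 = 6134
40+: 6062 × 0.949 + 13961 × 0.408 = 5753 + 5696 = 11449
Net migration: 0–9 − 210 → 875; 10–19 + 80 → 2062; 20–29 + 230 → 20586; 30–39 + 90 → 6224; 40+ − 240 → 11209
Population now: 0–9=875, 10–19=2062, 20–29=20586, 30–39=6224, 40+=11209
Total after period 2: 875 + 2062 + 20586 + 6224 + 11209 = 40956

40956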